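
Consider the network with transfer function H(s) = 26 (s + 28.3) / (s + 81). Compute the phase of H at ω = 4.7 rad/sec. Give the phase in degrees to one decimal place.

6.1 deg

∠(j4.7 + 28.3) = arctan(4.7/28.3) = 9.43°
∠(j4.7 + 81) = arctan(4.7/81) = 3.32°
∠H(j4.7) = 9.43° − 3.32° = 6.11°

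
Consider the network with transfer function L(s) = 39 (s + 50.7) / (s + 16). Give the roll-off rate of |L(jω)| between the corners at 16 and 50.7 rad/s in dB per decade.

-20 dB/decade

In this band the factors already past their corner are: pole at 16; net slope = -20 dB/decade.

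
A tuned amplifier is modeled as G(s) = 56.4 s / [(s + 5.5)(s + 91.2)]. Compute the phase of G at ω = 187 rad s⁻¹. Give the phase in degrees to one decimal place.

-62.3°

∠(j187) = 90.00°
∠(j187 + 5.5) = arctan(187/5.5) = 88.32°
∠(j187 + 91.2) = arctan(187/91.2) = 64.00°
∠G(j187) = 90.00° − (88.32° + 64.00°) = -62.32°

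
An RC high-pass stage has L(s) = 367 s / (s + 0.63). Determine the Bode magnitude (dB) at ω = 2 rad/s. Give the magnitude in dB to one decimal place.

|j2| = 2
|j2 + 0.63| = √(2² + 0.63²) = 2.097
|L(j2)| = 367 × 2 / 2.097 = 350.04
20 log₁₀(350.04) = 50.88 dB

50.9 dB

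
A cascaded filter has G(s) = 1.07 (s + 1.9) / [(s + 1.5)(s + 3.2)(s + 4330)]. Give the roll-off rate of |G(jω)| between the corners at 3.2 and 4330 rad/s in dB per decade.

-20 dB/decade

In this band the factors already past their corner are: zero at 1.9, pole at 1.5, pole at 3.2; net slope = -20 dB/decade.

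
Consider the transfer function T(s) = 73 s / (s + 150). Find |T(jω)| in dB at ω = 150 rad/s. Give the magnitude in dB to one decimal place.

34.3 dB

|j150| = 150
|j150 + 150| = √(150² + 150²) = 212.1
|T(j150)| = 73 × 150 / 212.1 = 51.619
20 log₁₀(51.619) = 34.26 dB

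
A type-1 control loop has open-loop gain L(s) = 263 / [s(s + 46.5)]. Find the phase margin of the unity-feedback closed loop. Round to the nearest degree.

83°

Gain crossover: |L(jω)| = 1 at ω ≈ 5.62 rad/sec.
∠L(j5.62) = −90° − arctan(5.62/46.5) ≈ -96.89°
PM = 180° + (-96.89°) = 83.11°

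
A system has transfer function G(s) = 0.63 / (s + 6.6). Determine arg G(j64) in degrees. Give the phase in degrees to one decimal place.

∠(j64 + 6.6) = arctan(64/6.6) = 84.11°
∠G(j64) = −84.11° = -84.11°

-84.1°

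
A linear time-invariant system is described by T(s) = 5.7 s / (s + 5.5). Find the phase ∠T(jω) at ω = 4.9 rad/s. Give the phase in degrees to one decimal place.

∠(j4.9) = 90.00°
∠(j4.9 + 5.5) = arctan(4.9/5.5) = 41.70°
∠T(j4.9) = 90.00° − 41.70° = 48.30°

48.3°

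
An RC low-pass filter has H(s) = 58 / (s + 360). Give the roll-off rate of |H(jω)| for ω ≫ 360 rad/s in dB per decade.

-20 dB/decade

With 0 zeros and 1 pole, the high-frequency asymptotic slope is 20 × (0 − 1) = -20 dB/decade.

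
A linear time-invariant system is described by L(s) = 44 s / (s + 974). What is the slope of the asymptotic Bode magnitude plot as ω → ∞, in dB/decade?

0 dB/decade

With 1 zero and 1 pole, the high-frequency asymptotic slope is 20 × (1 − 1) = 0 dB/decade.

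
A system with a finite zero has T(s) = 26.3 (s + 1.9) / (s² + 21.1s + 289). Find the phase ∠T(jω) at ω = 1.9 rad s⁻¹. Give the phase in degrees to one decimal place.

37.0 deg

∠(j1.9 + 1.9) = arctan(1.9/1.9) = 45.00°
∠[(j1.9)² + 21.1(j1.9) + 289] = ∠[285.39 + j40.09] = 8.00°
∠T(j1.9) = 45.00° − 8.00° = 37.00°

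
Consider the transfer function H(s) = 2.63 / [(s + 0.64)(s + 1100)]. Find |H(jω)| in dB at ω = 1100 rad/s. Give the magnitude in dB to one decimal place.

|j1100 + 0.64| = √(1100² + 0.64²) = 1100
|j1100 + 1100| = √(1100² + 1100²) = 1556
|H(j1100)| = 2.63 / (1100 × 1556) = 1.5369e-06
20 log₁₀(1.5369e-06) = -116.27 dB

-116.3 dB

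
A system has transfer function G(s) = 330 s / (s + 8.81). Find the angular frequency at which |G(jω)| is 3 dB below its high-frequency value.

8.81 rad/sec

For a single-pole high-pass, the −3 dB point is at the pole: ω = 8.81 rad/sec.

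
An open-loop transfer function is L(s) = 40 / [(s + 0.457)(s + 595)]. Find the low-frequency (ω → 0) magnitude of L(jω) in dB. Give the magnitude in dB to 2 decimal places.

-16.65 dB

L(0) = 40 / (0.457 × 595) = 0.1471
20 log₁₀(0.1471) = -16.647 dB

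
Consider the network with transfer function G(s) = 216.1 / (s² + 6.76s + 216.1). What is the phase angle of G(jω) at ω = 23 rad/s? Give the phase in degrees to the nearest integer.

-154°

∠[(j23)² + 6.76(j23) + 216.1] = ∠[-312.9 + j155.48] = 153.58°
∠G(j23) = −153.58° = -153.58°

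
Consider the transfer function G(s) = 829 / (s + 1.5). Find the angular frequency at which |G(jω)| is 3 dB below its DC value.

For a single-pole low-pass, the −3 dB point is at the pole: ω = 1.5 rad/s.

1.5 rad/s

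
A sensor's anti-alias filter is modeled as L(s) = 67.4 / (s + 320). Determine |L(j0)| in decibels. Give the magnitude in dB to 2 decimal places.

L(0) = 67.4 / 320 = 0.21063
20 log₁₀(0.21063) = -13.530 dB

-13.53 dB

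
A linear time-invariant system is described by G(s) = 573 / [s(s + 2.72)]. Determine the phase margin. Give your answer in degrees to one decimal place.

Gain crossover: |G(jω)| = 1 at ω ≈ 23.9 rad/s.
∠G(j23.9) = −90° − arctan(23.9/2.72) ≈ -173.50°
PM = 180° + (-173.50°) = 6.50°

6.5°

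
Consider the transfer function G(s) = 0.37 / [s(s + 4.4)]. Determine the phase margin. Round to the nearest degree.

Gain crossover: |G(jω)| = 1 at ω ≈ 0.0841 rad/s.
∠G(j0.0841) = −90° − arctan(0.0841/4.4) ≈ -91.09°
PM = 180° + (-91.09°) = 88.91°

89 deg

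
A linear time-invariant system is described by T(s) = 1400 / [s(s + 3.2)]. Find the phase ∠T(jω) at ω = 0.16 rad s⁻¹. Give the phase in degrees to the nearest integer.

-93 deg

∠(j0.16 + 3.2) = arctan(0.16/3.2) = 2.86°
∠(j0.16) = 90.00°
∠T(j0.16) = − (2.86° + 90.00°) = -92.86°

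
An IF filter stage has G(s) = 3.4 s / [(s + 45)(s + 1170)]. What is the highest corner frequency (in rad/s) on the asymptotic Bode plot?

1170 rad/s

Break frequencies occur at each pole and zero magnitude: 45 rad/s, 1170 rad/s.
The highest is 1170 rad/s.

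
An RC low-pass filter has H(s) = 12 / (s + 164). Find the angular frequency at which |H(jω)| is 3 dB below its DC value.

For a single-pole low-pass, the −3 dB point is at the pole: ω = 164 rad s⁻¹.

164 rad s⁻¹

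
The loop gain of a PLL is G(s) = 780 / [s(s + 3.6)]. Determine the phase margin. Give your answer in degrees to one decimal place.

7.4 deg

Gain crossover: |G(jω)| = 1 at ω ≈ 27.8 rad/s.
∠G(j27.8) = −90° − arctan(27.8/3.6) ≈ -172.62°
PM = 180° + (-172.62°) = 7.38°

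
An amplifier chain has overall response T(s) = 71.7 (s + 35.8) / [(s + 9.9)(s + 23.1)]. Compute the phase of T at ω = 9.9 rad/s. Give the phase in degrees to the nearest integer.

∠(j9.9 + 35.8) = arctan(9.9/35.8) = 15.46°
∠(j9.9 + 9.9) = arctan(9.9/9.9) = 45.00°
∠(j9.9 + 23.1) = arctan(9.9/23.1) = 23.20°
∠T(j9.9) = 15.46° − (45.00° + 23.20°) = -52.74°

-53°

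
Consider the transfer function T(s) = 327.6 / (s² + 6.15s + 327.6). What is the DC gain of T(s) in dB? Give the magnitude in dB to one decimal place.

T(0) = 327.6 / 327.6 = 1
20 log₁₀(1) = 0.00 dB

0.0 dB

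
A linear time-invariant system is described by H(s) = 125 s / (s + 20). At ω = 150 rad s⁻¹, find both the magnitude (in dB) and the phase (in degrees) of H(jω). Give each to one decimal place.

|j150| = 150
|j150 + 20| = √(150² + 20²) = 151.3
|H(j150)| = 125 × 150 / 151.3 = 123.9
20 log₁₀(123.9) = 41.86 dB
∠(j150) = 90.00°
∠(j150 + 20) = arctan(150/20) = 82.41°
∠H(j150) = 90.00° − 82.41° = 7.59°

|H| = 41.9 dB, ∠H = 7.6°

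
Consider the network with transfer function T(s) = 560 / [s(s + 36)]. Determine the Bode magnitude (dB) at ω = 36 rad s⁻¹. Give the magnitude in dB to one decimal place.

|j36 + 36| = √(36² + 36²) = 50.91
|j36| = 36
|T(j36)| = 560 / (50.91 × 36) = 0.30554
20 log₁₀(0.30554) = -10.30 dB

-10.3 dB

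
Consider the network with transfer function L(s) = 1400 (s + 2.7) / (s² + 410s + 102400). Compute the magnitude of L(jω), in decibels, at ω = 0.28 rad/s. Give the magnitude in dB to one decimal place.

|j0.28 + 2.7| = √(0.28² + 2.7²) = 2.714
|(j0.28)² + 410(j0.28) + 102400| = |1.024e+05 + j114.8| = 1.024e+05
|L(j0.28)| = 1400 × 2.714 / 1.024e+05 = 0.037112
20 log₁₀(0.037112) = -28.61 dB

-28.6 dB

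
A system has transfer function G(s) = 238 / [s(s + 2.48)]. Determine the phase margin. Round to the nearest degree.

Gain crossover: |G(jω)| = 1 at ω ≈ 15.3 rad/s.
∠G(j15.3) = −90° − arctan(15.3/2.48) ≈ -170.81°
PM = 180° + (-170.81°) = 9.19°

9°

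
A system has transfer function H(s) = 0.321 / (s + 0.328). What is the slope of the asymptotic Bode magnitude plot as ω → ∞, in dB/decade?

With 0 zeros and 1 pole, the high-frequency asymptotic slope is 20 × (0 − 1) = -20 dB/decade.

-20 dB/decade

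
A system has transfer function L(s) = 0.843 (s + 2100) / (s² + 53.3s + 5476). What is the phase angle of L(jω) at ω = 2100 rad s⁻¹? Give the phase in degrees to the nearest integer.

∠(j2100 + 2100) = arctan(2100/2100) = 45.00°
∠[(j2100)² + 53.3(j2100) + 5476] = ∠[-4.4045e+06 + j1.1193e+05] = 178.54°
∠L(j2100) = 45.00° − 178.54° = -133.54°

-134°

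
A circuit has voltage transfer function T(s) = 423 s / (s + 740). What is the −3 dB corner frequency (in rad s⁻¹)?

For a single-pole high-pass, the −3 dB point is at the pole: ω = 740 rad s⁻¹.

740 rad s⁻¹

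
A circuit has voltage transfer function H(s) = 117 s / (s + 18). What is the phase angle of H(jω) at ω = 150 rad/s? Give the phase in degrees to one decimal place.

∠(j150) = 90.00°
∠(j150 + 18) = arctan(150/18) = 83.16°
∠H(j150) = 90.00° − 83.16° = 6.84°

6.8 deg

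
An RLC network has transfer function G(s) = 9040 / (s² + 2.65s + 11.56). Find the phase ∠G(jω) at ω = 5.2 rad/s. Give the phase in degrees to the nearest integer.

-138°

∠[(j5.2)² + 2.65(j5.2) + 11.56] = ∠[-15.48 + j13.78] = 138.33°
∠G(j5.2) = −138.33° = -138.33°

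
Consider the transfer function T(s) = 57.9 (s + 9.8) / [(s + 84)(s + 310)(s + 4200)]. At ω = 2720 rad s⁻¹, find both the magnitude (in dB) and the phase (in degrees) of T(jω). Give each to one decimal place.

|T| = -107.5 dB, ∠T = -114.9°

|j2720 + 9.8| = √(2720² + 9.8²) = 2720
|j2720 + 84| = √(2720² + 84²) = 2721
|j2720 + 310| = √(2720² + 310²) = 2738
|j2720 + 4200| = √(2720² + 4200²) = 5004
|T(j2720)| = 57.9 × 2720 / (2721 × 2738 × 5004) = 4.2247e-06
20 log₁₀(4.2247e-06) = -107.48 dB
∠(j2720 + 9.8) = arctan(2720/9.8) = 89.79°
∠(j2720 + 84) = arctan(2720/84) = 88.23°
∠(j2720 + 310) = arctan(2720/310) = 83.50°
∠(j2720 + 4200) = arctan(2720/4200) = 32.93°
∠T(j2720) = 89.79° − (88.23° + 83.50° + 32.93°) = -114.86°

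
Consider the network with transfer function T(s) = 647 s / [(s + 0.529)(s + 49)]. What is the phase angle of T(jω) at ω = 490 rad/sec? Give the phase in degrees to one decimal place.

∠(j490) = 90.00°
∠(j490 + 0.529) = arctan(490/0.529) = 89.94°
∠(j490 + 49) = arctan(490/49) = 84.29°
∠T(j490) = 90.00° − (89.94° + 84.29°) = -84.23°

-84.2°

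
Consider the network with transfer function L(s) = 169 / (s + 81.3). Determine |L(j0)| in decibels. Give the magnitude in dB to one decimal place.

6.4 dB

L(0) = 169 / 81.3 = 2.0787
20 log₁₀(2.0787) = 6.36 dB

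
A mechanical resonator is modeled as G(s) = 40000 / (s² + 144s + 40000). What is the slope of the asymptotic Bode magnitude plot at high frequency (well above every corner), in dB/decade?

-40 dB/decade

With 0 zeros and 2 poles, the high-frequency asymptotic slope is 20 × (0 − 2) = -40 dB/decade.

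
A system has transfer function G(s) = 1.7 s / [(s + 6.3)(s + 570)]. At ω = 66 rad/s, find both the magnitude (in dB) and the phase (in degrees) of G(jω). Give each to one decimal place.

|j66| = 66
|j66 + 6.3| = √(66² + 6.3²) = 66.3
|j66 + 570| = √(66² + 570²) = 573.8
|G(j66)| = 1.7 × 66 / (66.3 × 573.8) = 0.0029493
20 log₁₀(0.0029493) = -50.61 dB
∠(j66) = 90.00°
∠(j66 + 6.3) = arctan(66/6.3) = 84.55°
∠(j66 + 570) = arctan(66/570) = 6.60°
∠G(j66) = 90.00° − (84.55° + 6.60°) = -1.15°

|G| = -50.6 dB, ∠G = -1.2°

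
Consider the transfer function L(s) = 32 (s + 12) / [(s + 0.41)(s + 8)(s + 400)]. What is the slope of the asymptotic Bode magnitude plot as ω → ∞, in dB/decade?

-40 dB/decade

With 1 zero and 3 poles, the high-frequency asymptotic slope is 20 × (1 − 3) = -40 dB/decade.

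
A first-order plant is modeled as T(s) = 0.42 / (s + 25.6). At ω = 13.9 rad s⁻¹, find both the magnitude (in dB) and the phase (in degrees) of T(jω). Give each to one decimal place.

|T| = -36.8 dB, ∠T = -28.5°

|j13.9 + 25.6| = √(13.9² + 25.6²) = 29.13
|T(j13.9)| = 0.42 / 29.13 = 0.014418
20 log₁₀(0.014418) = -36.82 dB
∠(j13.9 + 25.6) = arctan(13.9/25.6) = 28.50°
∠T(j13.9) = −28.50° = -28.50°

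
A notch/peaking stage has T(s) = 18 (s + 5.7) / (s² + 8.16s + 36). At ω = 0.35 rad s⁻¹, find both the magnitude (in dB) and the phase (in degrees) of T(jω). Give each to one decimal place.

|T| = 9.1 dB, ∠T = -1.0 deg

|j0.35 + 5.7| = √(0.35² + 5.7²) = 5.711
|(j0.35)² + 8.16(j0.35) + 36| = |35.877 + j2.856| = 35.99
|T(j0.35)| = 18 × 5.711 / 35.99 = 2.8561
20 log₁₀(2.8561) = 9.12 dB
∠(j0.35 + 5.7) = arctan(0.35/5.7) = 3.51°
∠[(j0.35)² + 8.16(j0.35) + 36] = ∠[35.877 + j2.856] = 4.55°
∠T(j0.35) = 3.51° − 4.55° = -1.04°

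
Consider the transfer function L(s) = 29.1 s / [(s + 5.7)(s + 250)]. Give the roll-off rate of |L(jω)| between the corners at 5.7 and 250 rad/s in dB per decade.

In this band the factors already past their corner are: 1 differentiator zero, pole at 5.7; net slope = 0 dB/decade.

0 dB/decade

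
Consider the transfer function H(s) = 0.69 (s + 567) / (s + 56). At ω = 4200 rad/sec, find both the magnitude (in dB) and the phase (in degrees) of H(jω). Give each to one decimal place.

|j4200 + 567| = √(4200² + 567²) = 4238
|j4200 + 56| = √(4200² + 56²) = 4200
|H(j4200)| = 0.69 × 4238 / 4200 = 0.6962
20 log₁₀(0.6962) = -3.15 dB
∠(j4200 + 567) = arctan(4200/567) = 82.31°
∠(j4200 + 56) = arctan(4200/56) = 89.24°
∠H(j4200) = 82.31° − 89.24° = -6.92°

|H| = -3.1 dB, ∠H = -6.9 deg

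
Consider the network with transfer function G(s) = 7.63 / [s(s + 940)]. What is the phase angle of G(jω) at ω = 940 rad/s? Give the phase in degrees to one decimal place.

∠(j940 + 940) = arctan(940/940) = 45.00°
∠(j940) = 90.00°
∠G(j940) = − (45.00° + 90.00°) = -135.00°

-135.0 deg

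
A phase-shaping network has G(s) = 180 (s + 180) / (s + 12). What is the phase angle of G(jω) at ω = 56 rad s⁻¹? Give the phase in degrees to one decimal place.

∠(j56 + 180) = arctan(56/180) = 17.28°
∠(j56 + 12) = arctan(56/12) = 77.91°
∠G(j56) = 17.28° − 77.91° = -60.62°

-60.6°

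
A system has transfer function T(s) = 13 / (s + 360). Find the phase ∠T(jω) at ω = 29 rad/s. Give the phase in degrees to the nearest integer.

-5 deg

∠(j29 + 360) = arctan(29/360) = 4.61°
∠T(j29) = −4.61° = -4.61°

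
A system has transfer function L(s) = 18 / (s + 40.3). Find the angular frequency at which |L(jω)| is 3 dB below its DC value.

For a single-pole low-pass, the −3 dB point is at the pole: ω = 40.3 rad s⁻¹.

40.3 rad s⁻¹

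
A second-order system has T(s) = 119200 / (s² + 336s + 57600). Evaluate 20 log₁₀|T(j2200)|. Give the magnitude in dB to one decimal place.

-32.2 dB

|(j2200)² + 336(j2200) + 57600| = |-4.7824e+06 + j7.392e+05| = 4.839e+06
|T(j2200)| = 119200 / 4.839e+06 = 0.024632
20 log₁₀(0.024632) = -32.17 dB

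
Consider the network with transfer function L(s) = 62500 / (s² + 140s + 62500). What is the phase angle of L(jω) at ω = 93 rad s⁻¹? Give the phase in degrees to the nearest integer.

∠[(j93)² + 140(j93) + 62500] = ∠[53851 + j13020] = 13.59°
∠L(j93) = −13.59° = -13.59°

-14°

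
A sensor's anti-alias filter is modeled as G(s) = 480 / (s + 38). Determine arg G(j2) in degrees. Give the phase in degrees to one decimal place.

-3.0°

∠(j2 + 38) = arctan(2/38) = 3.01°
∠G(j2) = −3.01° = -3.01°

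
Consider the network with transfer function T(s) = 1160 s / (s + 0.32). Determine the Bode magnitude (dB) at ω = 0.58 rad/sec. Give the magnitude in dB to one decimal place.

|j0.58| = 0.58
|j0.58 + 0.32| = √(0.58² + 0.32²) = 0.6624
|T(j0.58)| = 1160 × 0.58 / 0.6624 = 1015.7
20 log₁₀(1015.7) = 60.14 dB

60.1 dB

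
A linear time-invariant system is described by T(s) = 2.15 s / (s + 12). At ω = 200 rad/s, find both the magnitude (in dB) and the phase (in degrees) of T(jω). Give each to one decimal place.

|T| = 6.6 dB, ∠T = 3.4 deg

|j200| = 200
|j200 + 12| = √(200² + 12²) = 200.4
|T(j200)| = 2.15 × 200 / 200.4 = 2.1461
20 log₁₀(2.1461) = 6.63 dB
∠(j200) = 90.00°
∠(j200 + 12) = arctan(200/12) = 86.57°
∠T(j200) = 90.00° − 86.57° = 3.43°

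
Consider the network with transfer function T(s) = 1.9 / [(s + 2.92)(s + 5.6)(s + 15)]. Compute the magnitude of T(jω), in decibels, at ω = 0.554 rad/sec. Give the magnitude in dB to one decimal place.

|j0.554 + 2.92| = √(0.554² + 2.92²) = 2.972
|j0.554 + 5.6| = √(0.554² + 5.6²) = 5.627
|j0.554 + 15| = √(0.554² + 15²) = 15.01
|T(j0.554)| = 1.9 / (2.972 × 5.627 × 15.01) = 0.0075684
20 log₁₀(0.0075684) = -42.42 dB

-42.4 dB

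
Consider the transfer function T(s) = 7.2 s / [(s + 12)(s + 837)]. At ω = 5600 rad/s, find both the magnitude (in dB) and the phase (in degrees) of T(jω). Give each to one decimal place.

|T| = -57.9 dB, ∠T = -81.4°

|j5600| = 5600
|j5600 + 12| = √(5600² + 12²) = 5600
|j5600 + 837| = √(5600² + 837²) = 5662
|T(j5600)| = 7.2 × 5600 / (5600 × 5662) = 0.0012716
20 log₁₀(0.0012716) = -57.91 dB
∠(j5600) = 90.00°
∠(j5600 + 12) = arctan(5600/12) = 89.88°
∠(j5600 + 837) = arctan(5600/837) = 81.50°
∠T(j5600) = 90.00° − (89.88° + 81.50°) = -81.38°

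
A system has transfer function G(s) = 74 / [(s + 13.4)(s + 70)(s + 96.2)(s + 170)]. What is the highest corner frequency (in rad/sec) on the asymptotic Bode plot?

170 rad/sec

Break frequencies occur at each pole and zero magnitude: 13.4 rad/sec, 70 rad/sec, 96.2 rad/sec, 170 rad/sec.
The highest is 170 rad/sec.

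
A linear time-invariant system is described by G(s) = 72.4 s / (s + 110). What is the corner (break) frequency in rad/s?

The single real pole at s = −110 gives a corner at ω = 110 rad/s.

110 rad/s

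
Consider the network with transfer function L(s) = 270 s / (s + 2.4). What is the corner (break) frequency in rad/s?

The single real pole at s = −2.4 gives a corner at ω = 2.4 rad/s.

2.4 rad/s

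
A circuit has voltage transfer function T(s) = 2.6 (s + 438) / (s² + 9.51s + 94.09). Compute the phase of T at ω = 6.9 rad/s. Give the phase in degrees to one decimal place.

∠(j6.9 + 438) = arctan(6.9/438) = 0.90°
∠[(j6.9)² + 9.51(j6.9) + 94.09] = ∠[46.48 + j65.619] = 54.69°
∠T(j6.9) = 0.90° − 54.69° = -53.79°

-53.8°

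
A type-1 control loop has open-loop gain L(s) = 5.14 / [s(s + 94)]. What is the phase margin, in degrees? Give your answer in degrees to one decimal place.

Gain crossover: |L(jω)| = 1 at ω ≈ 0.0547 rad/s.
∠L(j0.0547) = −90° − arctan(0.0547/94) ≈ -90.03°
PM = 180° + (-90.03°) = 89.97°

90.0°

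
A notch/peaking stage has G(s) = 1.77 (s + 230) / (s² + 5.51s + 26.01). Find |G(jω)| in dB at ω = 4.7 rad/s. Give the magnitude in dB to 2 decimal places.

23.83 dB

|j4.7 + 230| = √(4.7² + 230²) = 230
|(j4.7)² + 5.51(j4.7) + 26.01| = |3.92 + j25.897| = 26.19
|G(j4.7)| = 1.77 × 230 / 26.19 = 15.546
20 log₁₀(15.546) = 23.832 dB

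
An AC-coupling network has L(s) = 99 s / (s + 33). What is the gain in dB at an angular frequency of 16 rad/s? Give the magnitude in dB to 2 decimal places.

32.71 dB

|j16| = 16
|j16 + 33| = √(16² + 33²) = 36.67
|L(j16)| = 99 × 16 / 36.67 = 43.191
20 log₁₀(43.191) = 32.708 dB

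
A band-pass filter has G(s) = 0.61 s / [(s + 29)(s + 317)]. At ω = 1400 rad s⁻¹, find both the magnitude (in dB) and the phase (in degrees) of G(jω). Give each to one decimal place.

|G| = -67.4 dB, ∠G = -76.1°

|j1400| = 1400
|j1400 + 29| = √(1400² + 29²) = 1400
|j1400 + 317| = √(1400² + 317²) = 1435
|G(j1400)| = 0.61 × 1400 / (1400 × 1435) = 0.00042487
20 log₁₀(0.00042487) = -67.43 dB
∠(j1400) = 90.00°
∠(j1400 + 29) = arctan(1400/29) = 88.81°
∠(j1400 + 317) = arctan(1400/317) = 77.24°
∠G(j1400) = 90.00° − (88.81° + 77.24°) = -76.06°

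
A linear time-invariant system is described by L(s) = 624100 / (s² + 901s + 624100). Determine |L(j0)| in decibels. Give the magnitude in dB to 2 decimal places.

0.00 dB

L(0) = 624100 / 624100 = 1
20 log₁₀(1) = 0.000 dB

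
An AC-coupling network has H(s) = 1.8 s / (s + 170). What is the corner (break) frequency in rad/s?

The single real pole at s = −170 gives a corner at ω = 170 rad/s.

170 rad/s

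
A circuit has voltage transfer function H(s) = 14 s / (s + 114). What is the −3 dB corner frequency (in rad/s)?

114 rad/s

For a single-pole high-pass, the −3 dB point is at the pole: ω = 114 rad/s.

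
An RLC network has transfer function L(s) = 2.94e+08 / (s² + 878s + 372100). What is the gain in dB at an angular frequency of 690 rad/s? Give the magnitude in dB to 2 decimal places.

53.59 dB

|(j690)² + 878(j690) + 372100| = |-1.04e+05 + j6.0582e+05| = 6.147e+05
|L(j690)| = 2.94e+08 / 6.147e+05 = 478.3
20 log₁₀(478.3) = 53.594 dB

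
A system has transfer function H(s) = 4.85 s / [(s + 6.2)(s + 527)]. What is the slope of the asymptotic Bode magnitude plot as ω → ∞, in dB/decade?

With 1 zero and 2 poles, the high-frequency asymptotic slope is 20 × (1 − 2) = -20 dB/decade.

-20 dB/decade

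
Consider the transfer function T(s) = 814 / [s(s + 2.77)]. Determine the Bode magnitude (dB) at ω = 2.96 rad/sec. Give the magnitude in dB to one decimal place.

36.6 dB

|j2.96 + 2.77| = √(2.96² + 2.77²) = 4.054
|j2.96| = 2.96
|T(j2.96)| = 814 / (4.054 × 2.96) = 67.835
20 log₁₀(67.835) = 36.63 dB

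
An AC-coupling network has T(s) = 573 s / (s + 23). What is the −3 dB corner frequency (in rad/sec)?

For a single-pole high-pass, the −3 dB point is at the pole: ω = 23 rad/sec.

23 rad/sec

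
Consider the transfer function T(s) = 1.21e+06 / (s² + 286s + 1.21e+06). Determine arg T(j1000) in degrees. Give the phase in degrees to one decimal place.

-53.7°

∠[(j1000)² + 286(j1000) + 1.21e+06] = ∠[2.1e+05 + j2.86e+05] = 53.71°
∠T(j1000) = −53.71° = -53.71°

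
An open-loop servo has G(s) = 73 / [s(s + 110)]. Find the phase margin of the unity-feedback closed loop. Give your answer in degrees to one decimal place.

89.7°

Gain crossover: |G(jω)| = 1 at ω ≈ 0.664 rad/s.
∠G(j0.664) = −90° − arctan(0.664/110) ≈ -90.35°
PM = 180° + (-90.35°) = 89.65°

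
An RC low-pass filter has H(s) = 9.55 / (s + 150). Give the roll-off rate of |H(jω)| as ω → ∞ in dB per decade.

With 0 zeros and 1 pole, the high-frequency asymptotic slope is 20 × (0 − 1) = -20 dB/decade.

-20 dB/decade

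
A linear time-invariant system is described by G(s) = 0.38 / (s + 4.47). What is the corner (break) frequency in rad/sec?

4.47 rad/sec

The single real pole at s = −4.47 gives a corner at ω = 4.47 rad/sec.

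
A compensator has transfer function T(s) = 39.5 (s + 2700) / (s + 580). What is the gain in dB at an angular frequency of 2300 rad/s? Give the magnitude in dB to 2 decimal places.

|j2300 + 2700| = √(2300² + 2700²) = 3547
|j2300 + 580| = √(2300² + 580²) = 2372
|T(j2300)| = 39.5 × 3547 / 2372 = 59.064
20 log₁₀(59.064) = 35.426 dB

35.43 dB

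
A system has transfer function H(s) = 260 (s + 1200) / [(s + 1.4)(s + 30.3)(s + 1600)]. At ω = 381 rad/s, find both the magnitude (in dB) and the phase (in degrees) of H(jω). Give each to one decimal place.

|j381 + 1200| = √(381² + 1200²) = 1259
|j381 + 1.4| = √(381² + 1.4²) = 381
|j381 + 30.3| = √(381² + 30.3²) = 382.2
|j381 + 1600| = √(381² + 1600²) = 1645
|H(j381)| = 260 × 1259 / (381 × 382.2 × 1645) = 0.0013668
20 log₁₀(0.0013668) = -57.29 dB
∠(j381 + 1200) = arctan(381/1200) = 17.61°
∠(j381 + 1.4) = arctan(381/1.4) = 89.79°
∠(j381 + 30.3) = arctan(381/30.3) = 85.45°
∠(j381 + 1600) = arctan(381/1600) = 13.39°
∠H(j381) = 17.61° − (89.79° + 85.45° + 13.39°) = -171.02°

|H| = -57.3 dB, ∠H = -171.0 deg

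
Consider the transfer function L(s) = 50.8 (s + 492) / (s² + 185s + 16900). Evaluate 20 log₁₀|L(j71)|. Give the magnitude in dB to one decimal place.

3.1 dB

|j71 + 492| = √(71² + 492²) = 497.1
|(j71)² + 185(j71) + 16900| = |11859 + j13135| = 1.77e+04
|L(j71)| = 50.8 × 497.1 / 1.77e+04 = 1.427
20 log₁₀(1.427) = 3.09 dB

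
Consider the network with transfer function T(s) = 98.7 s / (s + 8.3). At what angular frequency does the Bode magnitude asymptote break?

8.3 rad/sec

The single real pole at s = −8.3 gives a corner at ω = 8.3 rad/sec.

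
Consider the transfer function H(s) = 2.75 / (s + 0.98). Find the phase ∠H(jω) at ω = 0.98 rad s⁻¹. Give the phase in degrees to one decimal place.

-45.0 deg

∠(j0.98 + 0.98) = arctan(0.98/0.98) = 45.00°
∠H(j0.98) = −45.00° = -45.00°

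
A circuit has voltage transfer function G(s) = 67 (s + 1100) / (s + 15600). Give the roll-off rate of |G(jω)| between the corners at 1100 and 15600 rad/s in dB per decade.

In this band the factors already past their corner are: zero at 1100; net slope = 20 dB/decade.

20 dB/decade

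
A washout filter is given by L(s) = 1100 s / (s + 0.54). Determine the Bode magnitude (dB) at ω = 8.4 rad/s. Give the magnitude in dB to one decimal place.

60.8 dB

|j8.4| = 8.4
|j8.4 + 0.54| = √(8.4² + 0.54²) = 8.417
|L(j8.4)| = 1100 × 8.4 / 8.417 = 1097.7
20 log₁₀(1097.7) = 60.81 dB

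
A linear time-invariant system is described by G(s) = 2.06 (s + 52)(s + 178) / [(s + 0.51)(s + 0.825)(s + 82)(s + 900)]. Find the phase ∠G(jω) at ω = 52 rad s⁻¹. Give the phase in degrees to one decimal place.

-152.9°

∠(j52 + 52) = arctan(52/52) = 45.00°
∠(j52 + 178) = arctan(52/178) = 16.28°
∠(j52 + 0.51) = arctan(52/0.51) = 89.44°
∠(j52 + 0.825) = arctan(52/0.825) = 89.09°
∠(j52 + 82) = arctan(52/82) = 32.38°
∠(j52 + 900) = arctan(52/900) = 3.31°
∠G(j52) = 45.00° + 16.28° − (89.44° + 89.09° + 32.38° + 3.31°) = -152.93°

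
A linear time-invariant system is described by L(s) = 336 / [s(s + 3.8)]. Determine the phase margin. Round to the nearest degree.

Gain crossover: |L(jω)| = 1 at ω ≈ 18.1 rad/sec.
∠L(j18.1) = −90° − arctan(18.1/3.8) ≈ -168.17°
PM = 180° + (-168.17°) = 11.83°

12°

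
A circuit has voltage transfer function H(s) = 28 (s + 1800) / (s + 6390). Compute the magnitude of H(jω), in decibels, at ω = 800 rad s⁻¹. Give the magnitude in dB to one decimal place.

|j800 + 1800| = √(800² + 1800²) = 1970
|j800 + 6390| = √(800² + 6390²) = 6440
|H(j800)| = 28 × 1970 / 6440 = 8.5644
20 log₁₀(8.5644) = 18.65 dB

18.7 dB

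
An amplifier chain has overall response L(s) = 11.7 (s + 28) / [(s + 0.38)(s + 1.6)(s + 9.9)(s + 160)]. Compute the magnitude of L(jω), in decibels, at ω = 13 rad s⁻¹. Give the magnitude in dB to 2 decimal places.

|j13 + 28| = √(13² + 28²) = 30.87
|j13 + 0.38| = √(13² + 0.38²) = 13.01
|j13 + 1.6| = √(13² + 1.6²) = 13.1
|j13 + 9.9| = √(13² + 9.9²) = 16.34
|j13 + 160| = √(13² + 160²) = 160.5
|L(j13)| = 11.7 × 30.87 / (13.01 × 13.1 × 16.34 × 160.5) = 0.00080832
20 log₁₀(0.00080832) = -61.848 dB

-61.85 dB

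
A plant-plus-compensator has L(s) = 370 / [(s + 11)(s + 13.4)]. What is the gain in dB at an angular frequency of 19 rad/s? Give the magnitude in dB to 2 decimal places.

|j19 + 11| = √(19² + 11²) = 21.95
|j19 + 13.4| = √(19² + 13.4²) = 23.25
|L(j19)| = 370 / (21.95 × 23.25) = 0.72486
20 log₁₀(0.72486) = -2.795 dB

-2.79 dB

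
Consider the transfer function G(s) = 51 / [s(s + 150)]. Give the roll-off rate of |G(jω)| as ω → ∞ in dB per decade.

With 0 zeros and 2 poles, the high-frequency asymptotic slope is 20 × (0 − 2) = -40 dB/decade.

-40 dB/decade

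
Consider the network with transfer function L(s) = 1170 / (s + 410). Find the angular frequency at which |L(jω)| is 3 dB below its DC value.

For a single-pole low-pass, the −3 dB point is at the pole: ω = 410 rad/s.

410 rad/s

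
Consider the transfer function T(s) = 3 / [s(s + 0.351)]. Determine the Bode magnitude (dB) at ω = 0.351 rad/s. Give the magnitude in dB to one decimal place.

|j0.351 + 0.351| = √(0.351² + 0.351²) = 0.4964
|j0.351| = 0.351
|T(j0.351)| = 3 / (0.4964 × 0.351) = 17.218
20 log₁₀(17.218) = 24.72 dB

24.7 dB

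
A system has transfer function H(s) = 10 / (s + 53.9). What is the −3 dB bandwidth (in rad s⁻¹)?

53.9 rad s⁻¹

For a single-pole low-pass, the −3 dB point is at the pole: ω = 53.9 rad s⁻¹.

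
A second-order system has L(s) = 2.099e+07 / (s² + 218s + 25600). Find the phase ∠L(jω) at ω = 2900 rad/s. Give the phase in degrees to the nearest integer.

-176°

∠[(j2900)² + 218(j2900) + 25600] = ∠[-8.3844e+06 + j6.322e+05] = 175.69°
∠L(j2900) = −175.69° = -175.69°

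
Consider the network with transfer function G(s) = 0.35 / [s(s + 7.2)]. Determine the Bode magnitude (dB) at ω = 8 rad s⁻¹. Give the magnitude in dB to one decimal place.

-47.8 dB

|j8 + 7.2| = √(8² + 7.2²) = 10.76
|j8| = 8
|G(j8)| = 0.35 / (10.76 × 8) = 0.0040649
20 log₁₀(0.0040649) = -47.82 dB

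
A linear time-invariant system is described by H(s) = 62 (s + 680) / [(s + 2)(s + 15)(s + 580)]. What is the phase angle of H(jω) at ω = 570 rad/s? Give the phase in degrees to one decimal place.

∠(j570 + 680) = arctan(570/680) = 39.97°
∠(j570 + 2) = arctan(570/2) = 89.80°
∠(j570 + 15) = arctan(570/15) = 88.49°
∠(j570 + 580) = arctan(570/580) = 44.50°
∠H(j570) = 39.97° − (89.80° + 88.49° + 44.50°) = -182.82°

-182.8 deg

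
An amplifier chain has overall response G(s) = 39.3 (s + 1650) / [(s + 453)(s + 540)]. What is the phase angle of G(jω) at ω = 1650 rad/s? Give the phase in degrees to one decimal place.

-101.5°

∠(j1650 + 1650) = arctan(1650/1650) = 45.00°
∠(j1650 + 453) = arctan(1650/453) = 74.65°
∠(j1650 + 540) = arctan(1650/540) = 71.88°
∠G(j1650) = 45.00° − (74.65° + 71.88°) = -101.53°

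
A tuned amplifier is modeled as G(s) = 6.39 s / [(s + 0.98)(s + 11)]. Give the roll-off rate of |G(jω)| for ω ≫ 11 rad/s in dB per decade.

-20 dB/decade

With 1 zero and 2 poles, the high-frequency asymptotic slope is 20 × (1 − 2) = -20 dB/decade.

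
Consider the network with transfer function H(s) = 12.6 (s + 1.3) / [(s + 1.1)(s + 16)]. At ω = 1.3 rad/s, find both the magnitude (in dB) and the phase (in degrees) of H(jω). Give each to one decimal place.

|H| = -1.4 dB, ∠H = -9.4°

|j1.3 + 1.3| = √(1.3² + 1.3²) = 1.838
|j1.3 + 1.1| = √(1.3² + 1.1²) = 1.703
|j1.3 + 16| = √(1.3² + 16²) = 16.05
|H(j1.3)| = 12.6 × 1.838 / (1.703 × 16.05) = 0.84739
20 log₁₀(0.84739) = -1.44 dB
∠(j1.3 + 1.3) = arctan(1.3/1.3) = 45.00°
∠(j1.3 + 1.1) = arctan(1.3/1.1) = 49.76°
∠(j1.3 + 16) = arctan(1.3/16) = 4.65°
∠H(j1.3) = 45.00° − (49.76° + 4.65°) = -9.41°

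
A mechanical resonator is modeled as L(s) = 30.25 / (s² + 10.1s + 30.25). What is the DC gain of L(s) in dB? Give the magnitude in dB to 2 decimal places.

0.00 dB

L(0) = 30.25 / 30.25 = 1
20 log₁₀(1) = 0.000 dB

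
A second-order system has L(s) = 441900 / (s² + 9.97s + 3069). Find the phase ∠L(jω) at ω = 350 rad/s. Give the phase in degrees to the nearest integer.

∠[(j350)² + 9.97(j350) + 3069] = ∠[-1.1943e+05 + j3489.5] = 178.33°
∠L(j350) = −178.33° = -178.33°

-178°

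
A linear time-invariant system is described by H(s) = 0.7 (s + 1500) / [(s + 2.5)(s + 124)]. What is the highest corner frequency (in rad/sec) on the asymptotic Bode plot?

Break frequencies occur at each pole and zero magnitude: 2.5 rad/sec, 124 rad/sec, 1500 rad/sec.
The highest is 1500 rad/sec.

1500 rad/sec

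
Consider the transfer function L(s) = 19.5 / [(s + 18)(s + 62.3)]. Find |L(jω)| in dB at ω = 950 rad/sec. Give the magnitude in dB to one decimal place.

-93.3 dB

|j950 + 18| = √(950² + 18²) = 950.2
|j950 + 62.3| = √(950² + 62.3²) = 952
|L(j950)| = 19.5 / (950.2 × 952) = 2.1556e-05
20 log₁₀(2.1556e-05) = -93.33 dB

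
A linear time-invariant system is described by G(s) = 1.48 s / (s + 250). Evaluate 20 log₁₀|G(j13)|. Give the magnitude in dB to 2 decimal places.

-22.29 dB

|j13| = 13
|j13 + 250| = √(13² + 250²) = 250.3
|G(j13)| = 1.48 × 13 / 250.3 = 0.076856
20 log₁₀(0.076856) = -22.286 dB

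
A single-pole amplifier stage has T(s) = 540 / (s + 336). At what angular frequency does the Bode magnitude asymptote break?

336 rad/sec

The single real pole at s = −336 gives a corner at ω = 336 rad/sec.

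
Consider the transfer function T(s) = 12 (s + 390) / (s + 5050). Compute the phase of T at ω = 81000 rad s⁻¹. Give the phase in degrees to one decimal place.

3.3°

∠(j81000 + 390) = arctan(81000/390) = 89.72°
∠(j81000 + 5050) = arctan(81000/5050) = 86.43°
∠T(j81000) = 89.72° − 86.43° = 3.29°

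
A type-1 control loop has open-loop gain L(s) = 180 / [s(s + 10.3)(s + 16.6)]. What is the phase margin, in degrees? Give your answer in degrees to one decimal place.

80.6°

Gain crossover: |L(jω)| = 1 at ω ≈ 1.05 rad/s.
∠L(j1.05) = −90° − arctan(1.05/10.3) − arctan(1.05/16.6) ≈ -99.40°
PM = 180° + (-99.40°) = 80.60°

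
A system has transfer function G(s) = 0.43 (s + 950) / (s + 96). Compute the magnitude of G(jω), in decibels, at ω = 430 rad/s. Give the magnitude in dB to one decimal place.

0.2 dB

|j430 + 950| = √(430² + 950²) = 1043
|j430 + 96| = √(430² + 96²) = 440.6
|G(j430)| = 0.43 × 1043 / 440.6 = 1.0177
20 log₁₀(1.0177) = 0.15 dB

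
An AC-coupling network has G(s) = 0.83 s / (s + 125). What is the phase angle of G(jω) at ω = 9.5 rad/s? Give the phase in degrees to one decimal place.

85.7°

∠(j9.5) = 90.00°
∠(j9.5 + 125) = arctan(9.5/125) = 4.35°
∠G(j9.5) = 90.00° − 4.35° = 85.65°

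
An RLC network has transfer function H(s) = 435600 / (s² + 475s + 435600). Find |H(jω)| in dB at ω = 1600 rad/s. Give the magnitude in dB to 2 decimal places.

-14.29 dB

|(j1600)² + 475(j1600) + 435600| = |-2.1244e+06 + j7.6e+05| = 2.256e+06
|H(j1600)| = 435600 / 2.256e+06 = 0.19306
20 log₁₀(0.19306) = -14.286 dB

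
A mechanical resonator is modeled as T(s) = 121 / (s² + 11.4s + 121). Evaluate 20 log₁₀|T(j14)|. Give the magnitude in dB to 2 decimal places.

|(j14)² + 11.4(j14) + 121| = |-75 + j159.6| = 176.3
|T(j14)| = 121 / 176.3 = 0.68616
20 log₁₀(0.68616) = -3.271 dB

-3.27 dB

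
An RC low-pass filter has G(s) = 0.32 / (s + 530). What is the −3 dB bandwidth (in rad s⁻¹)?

For a single-pole low-pass, the −3 dB point is at the pole: ω = 530 rad s⁻¹.

530 rad s⁻¹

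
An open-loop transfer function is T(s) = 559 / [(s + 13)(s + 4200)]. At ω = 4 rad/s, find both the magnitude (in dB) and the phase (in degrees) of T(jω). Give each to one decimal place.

|T| = -40.2 dB, ∠T = -17.2°

|j4 + 13| = √(4² + 13²) = 13.6
|j4 + 4200| = √(4² + 4200²) = 4200
|T(j4)| = 559 / (13.6 × 4200) = 0.0097854
20 log₁₀(0.0097854) = -40.19 dB
∠(j4 + 13) = arctan(4/13) = 17.10°
∠(j4 + 4200) = arctan(4/4200) = 0.05°
∠T(j4) = − (17.10° + 0.05°) = -17.16°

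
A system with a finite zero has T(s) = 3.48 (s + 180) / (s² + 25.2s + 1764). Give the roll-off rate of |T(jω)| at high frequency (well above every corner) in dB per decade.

With 1 zero and 2 poles, the high-frequency asymptotic slope is 20 × (1 − 2) = -20 dB/decade.

-20 dB/decade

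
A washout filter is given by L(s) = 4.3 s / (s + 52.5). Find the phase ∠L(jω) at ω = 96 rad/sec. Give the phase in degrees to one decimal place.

∠(j96) = 90.00°
∠(j96 + 52.5) = arctan(96/52.5) = 61.33°
∠L(j96) = 90.00° − 61.33° = 28.67°

28.7°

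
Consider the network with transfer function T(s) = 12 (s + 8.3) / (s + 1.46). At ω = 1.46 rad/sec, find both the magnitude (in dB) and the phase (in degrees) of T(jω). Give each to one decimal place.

|j1.46 + 8.3| = √(1.46² + 8.3²) = 8.427
|j1.46 + 1.46| = √(1.46² + 1.46²) = 2.065
|T(j1.46)| = 12 × 8.427 / 2.065 = 48.979
20 log₁₀(48.979) = 33.80 dB
∠(j1.46 + 8.3) = arctan(1.46/8.3) = 9.98°
∠(j1.46 + 1.46) = arctan(1.46/1.46) = 45.00°
∠T(j1.46) = 9.98° − 45.00° = -35.02°

|T| = 33.8 dB, ∠T = -35.0°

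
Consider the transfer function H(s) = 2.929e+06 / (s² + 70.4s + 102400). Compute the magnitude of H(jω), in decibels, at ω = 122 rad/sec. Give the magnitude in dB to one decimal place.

30.5 dB

|(j122)² + 70.4(j122) + 102400| = |87516 + j8588.8| = 8.794e+04
|H(j122)| = 2.929e+06 / 8.794e+04 = 33.308
20 log₁₀(33.308) = 30.45 dB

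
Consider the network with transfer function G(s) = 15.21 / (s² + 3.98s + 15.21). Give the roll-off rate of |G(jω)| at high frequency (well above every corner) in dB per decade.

-40 dB/decade

With 0 zeros and 2 poles, the high-frequency asymptotic slope is 20 × (0 − 2) = -40 dB/decade.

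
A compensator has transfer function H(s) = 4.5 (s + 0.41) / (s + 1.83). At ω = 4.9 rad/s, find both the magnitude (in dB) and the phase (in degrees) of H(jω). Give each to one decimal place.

|j4.9 + 0.41| = √(4.9² + 0.41²) = 4.917
|j4.9 + 1.83| = √(4.9² + 1.83²) = 5.231
|H(j4.9)| = 4.5 × 4.917 / 5.231 = 4.2303
20 log₁₀(4.2303) = 12.53 dB
∠(j4.9 + 0.41) = arctan(4.9/0.41) = 85.22°
∠(j4.9 + 1.83) = arctan(4.9/1.83) = 69.52°
∠H(j4.9) = 85.22° − 69.52° = 15.70°

|H| = 12.5 dB, ∠H = 15.7°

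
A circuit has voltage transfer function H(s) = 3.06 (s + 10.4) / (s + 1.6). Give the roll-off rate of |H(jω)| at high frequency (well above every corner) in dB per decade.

With 1 zero and 1 pole, the high-frequency asymptotic slope is 20 × (1 − 1) = 0 dB/decade.

0 dB/decade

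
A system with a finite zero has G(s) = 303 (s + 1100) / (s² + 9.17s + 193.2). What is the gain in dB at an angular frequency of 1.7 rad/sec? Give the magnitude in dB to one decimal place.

|j1.7 + 1100| = √(1.7² + 1100²) = 1100
|(j1.7)² + 9.17(j1.7) + 193.2| = |190.31 + j15.589| = 190.9
|G(j1.7)| = 303 × 1100 / 190.9 = 1745.5
20 log₁₀(1745.5) = 64.84 dB

64.8 dB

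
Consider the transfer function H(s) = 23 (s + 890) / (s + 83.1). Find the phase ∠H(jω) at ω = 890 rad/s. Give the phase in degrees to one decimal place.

-39.7 deg

∠(j890 + 890) = arctan(890/890) = 45.00°
∠(j890 + 83.1) = arctan(890/83.1) = 84.67°
∠H(j890) = 45.00° − 84.67° = -39.67°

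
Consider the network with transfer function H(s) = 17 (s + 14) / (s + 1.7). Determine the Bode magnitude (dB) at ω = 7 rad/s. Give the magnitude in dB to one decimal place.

31.3 dB

|j7 + 14| = √(7² + 14²) = 15.65
|j7 + 1.7| = √(7² + 1.7²) = 7.203
|H(j7)| = 17 × 15.65 / 7.203 = 36.939
20 log₁₀(36.939) = 31.35 dB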